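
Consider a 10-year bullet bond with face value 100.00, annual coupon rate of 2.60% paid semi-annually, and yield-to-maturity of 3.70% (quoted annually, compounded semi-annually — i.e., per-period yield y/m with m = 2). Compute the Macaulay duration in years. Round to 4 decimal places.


Answer: Macaulay duration = 8.8005 years

Derivation:
Coupon per period c = face * coupon_rate / m = 1.300000
Periods per year m = 2; per-period yield y/m = 0.018500
Number of cashflows N = 20
Cashflows (t years, CF_t, discount factor 1/(1+y/m)^(m*t), PV):
  t = 0.5000: CF_t = 1.300000, DF = 0.981836, PV = 1.276387
  t = 1.0000: CF_t = 1.300000, DF = 0.964002, PV = 1.253203
  t = 1.5000: CF_t = 1.300000, DF = 0.946492, PV = 1.230439
  t = 2.0000: CF_t = 1.300000, DF = 0.929300, PV = 1.208090
  t = 2.5000: CF_t = 1.300000, DF = 0.912420, PV = 1.186146
  t = 3.0000: CF_t = 1.300000, DF = 0.895847, PV = 1.164601
  t = 3.5000: CF_t = 1.300000, DF = 0.879575, PV = 1.143447
  t = 4.0000: CF_t = 1.300000, DF = 0.863598, PV = 1.122678
  t = 4.5000: CF_t = 1.300000, DF = 0.847912, PV = 1.102285
  t = 5.0000: CF_t = 1.300000, DF = 0.832510, PV = 1.082264
  t = 5.5000: CF_t = 1.300000, DF = 0.817389, PV = 1.062605
  t = 6.0000: CF_t = 1.300000, DF = 0.802542, PV = 1.043304
  t = 6.5000: CF_t = 1.300000, DF = 0.787964, PV = 1.024354
  t = 7.0000: CF_t = 1.300000, DF = 0.773652, PV = 1.005747
  t = 7.5000: CF_t = 1.300000, DF = 0.759599, PV = 0.987479
  t = 8.0000: CF_t = 1.300000, DF = 0.745802, PV = 0.969542
  t = 8.5000: CF_t = 1.300000, DF = 0.732255, PV = 0.951932
  t = 9.0000: CF_t = 1.300000, DF = 0.718954, PV = 0.934641
  t = 9.5000: CF_t = 1.300000, DF = 0.705895, PV = 0.917664
  t = 10.0000: CF_t = 101.300000, DF = 0.693074, PV = 70.208352
Price P = sum_t PV_t = 90.875160
Macaulay numerator sum_t t * PV_t:
  t * PV_t at t = 0.5000: 0.638193
  t * PV_t at t = 1.0000: 1.253203
  t * PV_t at t = 1.5000: 1.845659
  t * PV_t at t = 2.0000: 2.416180
  t * PV_t at t = 2.5000: 2.965365
  t * PV_t at t = 3.0000: 3.493803
  t * PV_t at t = 3.5000: 4.002065
  t * PV_t at t = 4.0000: 4.490711
  t * PV_t at t = 4.5000: 4.960284
  t * PV_t at t = 5.0000: 5.411318
  t * PV_t at t = 5.5000: 5.844329
  t * PV_t at t = 6.0000: 6.259825
  t * PV_t at t = 6.5000: 6.658299
  t * PV_t at t = 7.0000: 7.040231
  t * PV_t at t = 7.5000: 7.406092
  t * PV_t at t = 8.0000: 7.756339
  t * PV_t at t = 8.5000: 8.091419
  t * PV_t at t = 9.0000: 8.411768
  t * PV_t at t = 9.5000: 8.717808
  t * PV_t at t = 10.0000: 702.083519
Macaulay duration D = (sum_t t * PV_t) / P = 799.746412 / 90.875160 = 8.800495


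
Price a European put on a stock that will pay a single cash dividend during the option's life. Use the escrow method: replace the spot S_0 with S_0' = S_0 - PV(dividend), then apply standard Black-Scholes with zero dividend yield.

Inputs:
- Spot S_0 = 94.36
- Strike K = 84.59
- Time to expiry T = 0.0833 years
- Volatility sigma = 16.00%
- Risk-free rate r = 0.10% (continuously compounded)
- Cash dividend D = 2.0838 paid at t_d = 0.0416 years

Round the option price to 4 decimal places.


Answer: Price = 0.0469

Derivation:
PV(D) = D * exp(-r * t_d) = 2.0838 * 0.99995840 = 2.08371332
S_0' = S_0 - PV(D) = 94.3600 - 2.08371332 = 92.27628668
d1 = (ln(S_0'/K) + (r + sigma^2/2)*T) / (sigma*sqrt(T)) = 1.90825030
d2 = d1 - sigma*sqrt(T) = 1.86207152
exp(-rT) = 0.99991670
N(-d1) = 0.02817944; N(-d2) = 0.03129651
P = K * exp(-rT) * N(-d2) - S_0' * N(-d1) = 84.5900 * 0.99991670 * 0.03129651 - 92.27628668 * 0.02817944 = 0.0469


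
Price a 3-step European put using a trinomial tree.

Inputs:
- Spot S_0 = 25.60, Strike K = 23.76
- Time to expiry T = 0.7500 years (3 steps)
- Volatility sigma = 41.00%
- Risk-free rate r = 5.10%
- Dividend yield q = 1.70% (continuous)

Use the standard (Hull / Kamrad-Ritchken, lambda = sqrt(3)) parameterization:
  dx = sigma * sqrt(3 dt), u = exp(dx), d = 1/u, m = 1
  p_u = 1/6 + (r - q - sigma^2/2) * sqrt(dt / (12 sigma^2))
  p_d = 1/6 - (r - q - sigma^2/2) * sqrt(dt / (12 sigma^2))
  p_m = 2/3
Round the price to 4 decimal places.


Answer: Price = V(0,0) = 2.2798

Derivation:
dt = T/N = 0.250000; dx = sigma*sqrt(3*dt) = 0.355070
u = exp(dx) = 1.426281; d = 1/u = 0.701124
p_u = 0.149047, p_m = 0.666667, p_d = 0.184286
Discount per step: exp(-r*dt) = 0.987331
Stock lattice S(k, j) with j the centered position index:
  k=0: S(0,+0) = 25.6000
  k=1: S(1,-1) = 17.9488; S(1,+0) = 25.6000; S(1,+1) = 36.5128
  k=2: S(2,-2) = 12.5843; S(2,-1) = 17.9488; S(2,+0) = 25.6000; S(2,+1) = 36.5128; S(2,+2) = 52.0775
  k=3: S(3,-3) = 8.8232; S(3,-2) = 12.5843; S(3,-1) = 17.9488; S(3,+0) = 25.6000; S(3,+1) = 36.5128; S(3,+2) = 52.0775; S(3,+3) = 74.2772
Terminal payoffs V(N, j) = max(K - S_T, 0):
  V(3,-3) = 14.936831; V(3,-2) = 11.175681; V(3,-1) = 5.811224; V(3,+0) = 0.000000; V(3,+1) = 0.000000; V(3,+2) = 0.000000; V(3,+3) = 0.000000
Backward induction: V(k, j) = exp(-r*dt) * [p_u * V(k+1, j+1) + p_m * V(k+1, j) + p_d * V(k+1, j-1)]
  V(2,-2) = exp(-r*dt) * [p_u*5.811224 + p_m*11.175681 + p_d*14.936831] = 10.929017
  V(2,-1) = exp(-r*dt) * [p_u*0.000000 + p_m*5.811224 + p_d*11.175681] = 5.858501
  V(2,+0) = exp(-r*dt) * [p_u*0.000000 + p_m*0.000000 + p_d*5.811224] = 1.057362
  V(2,+1) = exp(-r*dt) * [p_u*0.000000 + p_m*0.000000 + p_d*0.000000] = 0.000000
  V(2,+2) = exp(-r*dt) * [p_u*0.000000 + p_m*0.000000 + p_d*0.000000] = 0.000000
  V(1,-1) = exp(-r*dt) * [p_u*1.057362 + p_m*5.858501 + p_d*10.929017] = 6.000339
  V(1,+0) = exp(-r*dt) * [p_u*0.000000 + p_m*1.057362 + p_d*5.858501] = 1.761942
  V(1,+1) = exp(-r*dt) * [p_u*0.000000 + p_m*0.000000 + p_d*1.057362] = 0.192389
  V(0,+0) = exp(-r*dt) * [p_u*0.192389 + p_m*1.761942 + p_d*6.000339] = 2.279830


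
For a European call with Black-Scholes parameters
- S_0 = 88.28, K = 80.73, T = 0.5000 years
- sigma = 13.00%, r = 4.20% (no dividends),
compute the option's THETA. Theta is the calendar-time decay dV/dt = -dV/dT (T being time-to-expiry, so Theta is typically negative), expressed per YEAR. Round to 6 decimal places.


d1 = 1.2469918159; d2 = 1.1550679343
phi(d1) = 0.1833363514; exp(-qT) = 1.0000000000; exp(-rT) = 0.9792189646
Theta = -S*exp(-qT)*phi(d1)*sigma/(2*sqrt(T)) - r*K*exp(-rT)*N(d2) + q*S*exp(-qT)*N(d1)
N(d1) = 0.8937997508; N(d2) = 0.8759686960; sqrt(T) = 0.7071067812
Term 1 = -88.2800 * 1.0000000000 * 0.1833363514 * 0.1300 / (2 * 0.7071067812) = -1.4877818734
Term 2 = -0.0420 * 80.7300 * 0.9792189646 * 0.8759686960 = -2.9083900158
Term 3 = 0 (no dividend yield, q = 0)
Theta = -1.4877818734 + (-2.9083900158) + (0.0000000000) = -4.396172

Answer: Theta = -4.396172


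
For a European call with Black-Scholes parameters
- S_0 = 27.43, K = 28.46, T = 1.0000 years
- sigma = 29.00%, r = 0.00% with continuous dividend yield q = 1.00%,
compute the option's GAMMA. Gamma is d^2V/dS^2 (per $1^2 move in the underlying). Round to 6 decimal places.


d1 = -0.0165940956; d2 = -0.3065940956
phi(d1) = 0.3988873570; exp(-qT) = 0.9900498337; exp(-rT) = 1.0000000000
Gamma = exp(-qT) * phi(d1) / (S * sigma * sqrt(T)) = 0.9900498337 * 0.3988873570 / (27.4300 * 0.2900 * 1.0000000000) = 0.049646

Answer: Gamma = 0.049646


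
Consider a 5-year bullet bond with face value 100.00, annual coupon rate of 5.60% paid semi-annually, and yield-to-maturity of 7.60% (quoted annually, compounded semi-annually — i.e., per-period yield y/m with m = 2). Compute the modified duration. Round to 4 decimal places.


Answer: Modified duration = 4.2384

Derivation:
Coupon per period c = face * coupon_rate / m = 2.800000
Periods per year m = 2; per-period yield y/m = 0.038000
Number of cashflows N = 10
Cashflows (t years, CF_t, discount factor 1/(1+y/m)^(m*t), PV):
  t = 0.5000: CF_t = 2.800000, DF = 0.963391, PV = 2.697495
  t = 1.0000: CF_t = 2.800000, DF = 0.928122, PV = 2.598743
  t = 1.5000: CF_t = 2.800000, DF = 0.894145, PV = 2.503606
  t = 2.0000: CF_t = 2.800000, DF = 0.861411, PV = 2.411952
  t = 2.5000: CF_t = 2.800000, DF = 0.829876, PV = 2.323653
  t = 3.0000: CF_t = 2.800000, DF = 0.799495, PV = 2.238587
  t = 3.5000: CF_t = 2.800000, DF = 0.770227, PV = 2.156635
  t = 4.0000: CF_t = 2.800000, DF = 0.742030, PV = 2.077683
  t = 4.5000: CF_t = 2.800000, DF = 0.714865, PV = 2.001621
  t = 5.0000: CF_t = 102.800000, DF = 0.688694, PV = 70.797770
Price P = sum_t PV_t = 91.807744
First compute Macaulay numerator sum_t t * PV_t:
  t * PV_t at t = 0.5000: 1.348748
  t * PV_t at t = 1.0000: 2.598743
  t * PV_t at t = 1.5000: 3.755409
  t * PV_t at t = 2.0000: 4.823904
  t * PV_t at t = 2.5000: 5.809132
  t * PV_t at t = 3.0000: 6.715760
  t * PV_t at t = 3.5000: 7.548221
  t * PV_t at t = 4.0000: 8.310730
  t * PV_t at t = 4.5000: 9.007295
  t * PV_t at t = 5.0000: 353.988851
Macaulay duration D = 403.906792 / 91.807744 = 4.399485
Modified duration = D / (1 + y/m) = 4.399485 / (1 + 0.038000) = 4.238425


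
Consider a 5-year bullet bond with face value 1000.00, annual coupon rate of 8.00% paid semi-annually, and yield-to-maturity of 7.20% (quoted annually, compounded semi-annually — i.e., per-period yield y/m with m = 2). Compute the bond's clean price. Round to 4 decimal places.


Answer: Price = 1033.0994

Derivation:
Coupon per period c = face * coupon_rate / m = 40.000000
Periods per year m = 2; per-period yield y/m = 0.036000
Number of cashflows N = 10
Cashflows (t years, CF_t, discount factor 1/(1+y/m)^(m*t), PV):
  t = 0.5000: CF_t = 40.000000, DF = 0.965251, PV = 38.610039
  t = 1.0000: CF_t = 40.000000, DF = 0.931709, PV = 37.268377
  t = 1.5000: CF_t = 40.000000, DF = 0.899333, PV = 35.973337
  t = 2.0000: CF_t = 40.000000, DF = 0.868082, PV = 34.723298
  t = 2.5000: CF_t = 40.000000, DF = 0.837917, PV = 33.516697
  t = 3.0000: CF_t = 40.000000, DF = 0.808801, PV = 32.352024
  t = 3.5000: CF_t = 40.000000, DF = 0.780696, PV = 31.227823
  t = 4.0000: CF_t = 40.000000, DF = 0.753567, PV = 30.142686
  t = 4.5000: CF_t = 40.000000, DF = 0.727381, PV = 29.095257
  t = 5.0000: CF_t = 1040.000000, DF = 0.702106, PV = 730.189839
Price P = sum_t PV_t = 1033.099376


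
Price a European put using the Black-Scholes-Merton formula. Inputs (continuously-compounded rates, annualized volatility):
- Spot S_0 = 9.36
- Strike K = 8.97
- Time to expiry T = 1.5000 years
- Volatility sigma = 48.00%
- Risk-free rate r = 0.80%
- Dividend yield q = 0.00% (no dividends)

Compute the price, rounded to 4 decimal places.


d1 = (ln(S/K) + (r - q + 0.5*sigma^2) * T) / (sigma * sqrt(T)) = 0.38674656
d2 = d1 - sigma * sqrt(T) = -0.20113098
exp(-rT) = 0.98807171; exp(-qT) = 1.00000000
P = K * exp(-rT) * N(-d2) - S_0 * exp(-qT) * N(-d1)
N(-d1) = 0.34947192; N(-d2) = 0.57970192
P = 8.9700 * 0.98807171 * 0.57970192 - 9.3600 * 1.00000000 * 0.34947192 = 1.8668

Answer: Price = 1.8668


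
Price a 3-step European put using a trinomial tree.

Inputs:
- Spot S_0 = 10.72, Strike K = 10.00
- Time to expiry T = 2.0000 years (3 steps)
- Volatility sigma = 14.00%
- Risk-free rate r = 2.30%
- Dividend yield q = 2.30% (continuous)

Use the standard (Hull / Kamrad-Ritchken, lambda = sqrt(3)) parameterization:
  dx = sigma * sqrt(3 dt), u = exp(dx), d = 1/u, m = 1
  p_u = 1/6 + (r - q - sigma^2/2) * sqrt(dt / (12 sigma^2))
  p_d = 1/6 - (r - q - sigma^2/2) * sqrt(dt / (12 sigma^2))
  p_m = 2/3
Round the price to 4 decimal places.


Answer: Price = V(0,0) = 0.5010

Derivation:
dt = T/N = 0.666667; dx = sigma*sqrt(3*dt) = 0.197990
u = exp(dx) = 1.218950; d = 1/u = 0.820378
p_u = 0.150168, p_m = 0.666667, p_d = 0.183166
Discount per step: exp(-r*dt) = 0.984784
Stock lattice S(k, j) with j the centered position index:
  k=0: S(0,+0) = 10.7200
  k=1: S(1,-1) = 8.7945; S(1,+0) = 10.7200; S(1,+1) = 13.0671
  k=2: S(2,-2) = 7.2148; S(2,-1) = 8.7945; S(2,+0) = 10.7200; S(2,+1) = 13.0671; S(2,+2) = 15.9282
  k=3: S(3,-3) = 5.9188; S(3,-2) = 7.2148; S(3,-1) = 8.7945; S(3,+0) = 10.7200; S(3,+1) = 13.0671; S(3,+2) = 15.9282; S(3,+3) = 19.4157
Terminal payoffs V(N, j) = max(K - S_T, 0):
  V(3,-3) = 4.081154; V(3,-2) = 2.785222; V(3,-1) = 1.205546; V(3,+0) = 0.000000; V(3,+1) = 0.000000; V(3,+2) = 0.000000; V(3,+3) = 0.000000
Backward induction: V(k, j) = exp(-r*dt) * [p_u * V(k+1, j+1) + p_m * V(k+1, j) + p_d * V(k+1, j-1)]
  V(2,-2) = exp(-r*dt) * [p_u*1.205546 + p_m*2.785222 + p_d*4.081154] = 2.742994
  V(2,-1) = exp(-r*dt) * [p_u*0.000000 + p_m*1.205546 + p_d*2.785222] = 1.293863
  V(2,+0) = exp(-r*dt) * [p_u*0.000000 + p_m*0.000000 + p_d*1.205546] = 0.217455
  V(2,+1) = exp(-r*dt) * [p_u*0.000000 + p_m*0.000000 + p_d*0.000000] = 0.000000
  V(2,+2) = exp(-r*dt) * [p_u*0.000000 + p_m*0.000000 + p_d*0.000000] = 0.000000
  V(1,-1) = exp(-r*dt) * [p_u*0.217455 + p_m*1.293863 + p_d*2.742994] = 1.376385
  V(1,+0) = exp(-r*dt) * [p_u*0.000000 + p_m*0.217455 + p_d*1.293863] = 0.376149
  V(1,+1) = exp(-r*dt) * [p_u*0.000000 + p_m*0.000000 + p_d*0.217455] = 0.039224
  V(0,+0) = exp(-r*dt) * [p_u*0.039224 + p_m*0.376149 + p_d*1.376385] = 0.501022


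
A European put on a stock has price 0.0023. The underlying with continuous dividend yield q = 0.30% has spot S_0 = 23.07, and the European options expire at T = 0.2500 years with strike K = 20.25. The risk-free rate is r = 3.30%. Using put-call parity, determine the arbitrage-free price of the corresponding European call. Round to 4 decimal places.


Put-call parity: C - P = S_0 * exp(-qT) - K * exp(-rT).
S_0 * exp(-qT) = 23.0700 * 0.99925028 = 23.05270399
K * exp(-rT) = 20.2500 * 0.99178394 = 20.08362474
C = P + S*exp(-qT) - K*exp(-rT)
C = 0.0023 + 23.05270399 - 20.08362474 = 2.9714

Answer: Call price = 2.9714


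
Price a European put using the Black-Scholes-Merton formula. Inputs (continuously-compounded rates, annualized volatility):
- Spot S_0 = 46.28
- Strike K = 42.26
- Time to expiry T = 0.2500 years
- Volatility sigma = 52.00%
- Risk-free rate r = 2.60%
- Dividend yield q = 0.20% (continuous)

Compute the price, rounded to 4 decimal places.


d1 = (ln(S/K) + (r - q + 0.5*sigma^2) * T) / (sigma * sqrt(T)) = 0.50257265
d2 = d1 - sigma * sqrt(T) = 0.24257265
exp(-rT) = 0.99352108; exp(-qT) = 0.99950012
P = K * exp(-rT) * N(-d2) - S_0 * exp(-qT) * N(-d1)
N(-d1) = 0.30763238; N(-d2) = 0.40416823
P = 42.2600 * 0.99352108 * 0.40416823 - 46.2800 * 0.99950012 * 0.30763238 = 2.7394

Answer: Price = 2.7394


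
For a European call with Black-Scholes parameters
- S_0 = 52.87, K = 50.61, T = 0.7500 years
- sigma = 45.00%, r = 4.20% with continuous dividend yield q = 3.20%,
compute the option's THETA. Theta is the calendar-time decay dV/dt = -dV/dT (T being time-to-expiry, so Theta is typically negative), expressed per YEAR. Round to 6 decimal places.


Answer: Theta = -5.013381

Derivation:
d1 = 0.3262013241; d2 = -0.0635101076
phi(d1) = 0.3782718412; exp(-qT) = 0.9762857098; exp(-rT) = 0.9689909565
Theta = -S*exp(-qT)*phi(d1)*sigma/(2*sqrt(T)) - r*K*exp(-rT)*N(d2) + q*S*exp(-qT)*N(d1)
N(d1) = 0.6278639802; N(d2) = 0.4746801554; sqrt(T) = 0.8660254038
Term 1 = -52.8700 * 0.9762857098 * 0.3782718412 * 0.4500 / (2 * 0.8660254038) = -5.0727346176
Term 2 = -0.0420 * 50.6100 * 0.9689909565 * 0.4746801554 = -0.9777018285
Term 3 = 0.0320 * 52.8700 * 0.9762857098 * 0.6278639802 = 1.0370550007
Theta = -5.0727346176 + (-0.9777018285) + (1.0370550007) = -5.013381


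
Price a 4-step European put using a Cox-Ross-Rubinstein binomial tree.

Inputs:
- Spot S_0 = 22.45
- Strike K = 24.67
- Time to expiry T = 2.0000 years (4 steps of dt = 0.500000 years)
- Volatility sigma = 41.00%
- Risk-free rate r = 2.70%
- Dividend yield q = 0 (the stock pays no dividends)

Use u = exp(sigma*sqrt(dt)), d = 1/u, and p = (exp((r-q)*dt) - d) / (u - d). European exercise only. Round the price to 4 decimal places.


dt = T/N = 0.500000
u = exp(sigma*sqrt(dt)) = 1.336312; d = 1/u = 0.748328
p = (exp((r-q)*dt) - d) / (u - d) = 0.451140
Discount per step: exp(-r*dt) = 0.986591
Stock lattice S(k, i) with i counting down-moves:
  k=0: S(0,0) = 22.4500
  k=1: S(1,0) = 30.0002; S(1,1) = 16.8000
  k=2: S(2,0) = 40.0896; S(2,1) = 22.4500; S(2,2) = 12.5719
  k=3: S(3,0) = 53.5723; S(3,1) = 30.0002; S(3,2) = 16.8000; S(3,3) = 9.4079
  k=4: S(4,0) = 71.5893; S(4,1) = 40.0896; S(4,2) = 22.4500; S(4,3) = 12.5719; S(4,4) = 7.0402
Terminal payoffs V(N, i) = max(K - S_T, 0):
  V(4,0) = 0.000000; V(4,1) = 0.000000; V(4,2) = 2.220000; V(4,3) = 12.098114; V(4,4) = 17.629808
Backward induction: V(k, i) = exp(-r*dt) * [p * V(k+1, i) + (1-p) * V(k+1, i+1)].
  V(3,0) = exp(-r*dt) * [p*0.000000 + (1-p)*0.000000] = 0.000000
  V(3,1) = exp(-r*dt) * [p*0.000000 + (1-p)*2.220000] = 1.202129
  V(3,2) = exp(-r*dt) * [p*2.220000 + (1-p)*12.098114] = 7.539227
  V(3,3) = exp(-r*dt) * [p*12.098114 + (1-p)*17.629808] = 14.931298
  V(2,0) = exp(-r*dt) * [p*0.000000 + (1-p)*1.202129] = 0.650953
  V(2,1) = exp(-r*dt) * [p*1.202129 + (1-p)*7.539227] = 4.617547
  V(2,2) = exp(-r*dt) * [p*7.539227 + (1-p)*14.931298] = 11.440936
  V(1,0) = exp(-r*dt) * [p*0.650953 + (1-p)*4.617547] = 2.790133
  V(1,1) = exp(-r*dt) * [p*4.617547 + (1-p)*11.440936] = 8.250492
  V(0,0) = exp(-r*dt) * [p*2.790133 + (1-p)*8.250492] = 5.709502

Answer: Price = V(0,0) = 5.7095


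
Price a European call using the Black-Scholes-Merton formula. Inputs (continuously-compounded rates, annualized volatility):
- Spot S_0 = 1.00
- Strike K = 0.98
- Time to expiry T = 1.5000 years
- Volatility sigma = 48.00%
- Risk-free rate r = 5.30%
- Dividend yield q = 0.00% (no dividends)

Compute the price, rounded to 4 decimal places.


d1 = (ln(S/K) + (r - q + 0.5*sigma^2) * T) / (sigma * sqrt(T)) = 0.46353652
d2 = d1 - sigma * sqrt(T) = -0.12434102
exp(-rT) = 0.92357802; exp(-qT) = 1.00000000
C = S_0 * exp(-qT) * N(d1) - K * exp(-rT) * N(d2)
N(d1) = 0.67851008; N(d2) = 0.45052264
C = 1.0000 * 1.00000000 * 0.67851008 - 0.9800 * 0.92357802 * 0.45052264 = 0.2707

Answer: Price = 0.2707


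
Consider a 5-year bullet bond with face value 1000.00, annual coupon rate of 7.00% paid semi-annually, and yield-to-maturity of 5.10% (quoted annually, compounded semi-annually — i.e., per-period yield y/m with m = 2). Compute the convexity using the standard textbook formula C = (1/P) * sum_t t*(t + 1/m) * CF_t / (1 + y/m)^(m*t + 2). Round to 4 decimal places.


Answer: Convexity = 21.5569

Derivation:
Coupon per period c = face * coupon_rate / m = 35.000000
Periods per year m = 2; per-period yield y/m = 0.025500
Number of cashflows N = 10
Cashflows (t years, CF_t, discount factor 1/(1+y/m)^(m*t), PV):
  t = 0.5000: CF_t = 35.000000, DF = 0.975134, PV = 34.129693
  t = 1.0000: CF_t = 35.000000, DF = 0.950886, PV = 33.281027
  t = 1.5000: CF_t = 35.000000, DF = 0.927242, PV = 32.453463
  t = 2.0000: CF_t = 35.000000, DF = 0.904185, PV = 31.646478
  t = 2.5000: CF_t = 35.000000, DF = 0.881702, PV = 30.859559
  t = 3.0000: CF_t = 35.000000, DF = 0.859777, PV = 30.092208
  t = 3.5000: CF_t = 35.000000, DF = 0.838398, PV = 29.343938
  t = 4.0000: CF_t = 35.000000, DF = 0.817551, PV = 28.614274
  t = 4.5000: CF_t = 35.000000, DF = 0.797222, PV = 27.902753
  t = 5.0000: CF_t = 1035.000000, DF = 0.777398, PV = 804.606808
Price P = sum_t PV_t = 1082.930201
Convexity numerator sum_t t*(t + 1/m) * CF_t / (1+y/m)^(m*t + 2):
  t = 0.5000: term = 16.226732
  t = 1.0000: term = 47.469717
  t = 1.5000: term = 92.578678
  t = 2.0000: term = 150.461040
  t = 2.5000: term = 220.079532
  t = 3.0000: term = 300.449874
  t = 3.5000: term = 390.638549
  t = 4.0000: term = 489.760666
  t = 4.5000: term = 596.977896
  t = 5.0000: term = 21039.967623
Convexity = (1/P) * sum = 23344.610306 / 1082.930201 = 21.556893


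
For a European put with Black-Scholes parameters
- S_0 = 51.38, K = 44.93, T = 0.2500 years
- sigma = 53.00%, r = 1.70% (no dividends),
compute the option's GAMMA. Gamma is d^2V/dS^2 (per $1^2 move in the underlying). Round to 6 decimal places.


d1 = 0.6547387494; d2 = 0.3897387494
phi(d1) = 0.3219754598; exp(-qT) = 1.0000000000; exp(-rT) = 0.9957590185
Gamma = exp(-qT) * phi(d1) / (S * sigma * sqrt(T)) = 1.0000000000 * 0.3219754598 / (51.3800 * 0.5300 * 0.5000000000) = 0.023647

Answer: Gamma = 0.023647


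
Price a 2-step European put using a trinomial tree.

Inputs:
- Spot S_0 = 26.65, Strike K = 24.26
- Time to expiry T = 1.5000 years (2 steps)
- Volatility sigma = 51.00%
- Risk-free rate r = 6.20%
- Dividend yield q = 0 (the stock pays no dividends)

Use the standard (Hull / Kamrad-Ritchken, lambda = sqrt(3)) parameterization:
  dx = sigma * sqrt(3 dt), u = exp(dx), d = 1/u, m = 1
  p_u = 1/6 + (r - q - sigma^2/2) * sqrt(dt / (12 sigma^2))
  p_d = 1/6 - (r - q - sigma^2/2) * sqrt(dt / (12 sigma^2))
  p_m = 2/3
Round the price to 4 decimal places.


dt = T/N = 0.750000; dx = sigma*sqrt(3*dt) = 0.765000
u = exp(dx) = 2.148994; d = 1/u = 0.465334
p_u = 0.133309, p_m = 0.666667, p_d = 0.200025
Discount per step: exp(-r*dt) = 0.954565
Stock lattice S(k, j) with j the centered position index:
  k=0: S(0,+0) = 26.6500
  k=1: S(1,-1) = 12.4011; S(1,+0) = 26.6500; S(1,+1) = 57.2707
  k=2: S(2,-2) = 5.7707; S(2,-1) = 12.4011; S(2,+0) = 26.6500; S(2,+1) = 57.2707; S(2,+2) = 123.0744
Terminal payoffs V(N, j) = max(K - S_T, 0):
  V(2,-2) = 18.489324; V(2,-1) = 11.858851; V(2,+0) = 0.000000; V(2,+1) = 0.000000; V(2,+2) = 0.000000
Backward induction: V(k, j) = exp(-r*dt) * [p_u * V(k+1, j+1) + p_m * V(k+1, j) + p_d * V(k+1, j-1)]
  V(1,-1) = exp(-r*dt) * [p_u*0.000000 + p_m*11.858851 + p_d*18.489324] = 11.076976
  V(1,+0) = exp(-r*dt) * [p_u*0.000000 + p_m*0.000000 + p_d*11.858851] = 2.264285
  V(1,+1) = exp(-r*dt) * [p_u*0.000000 + p_m*0.000000 + p_d*0.000000] = 0.000000
  V(0,+0) = exp(-r*dt) * [p_u*0.000000 + p_m*2.264285 + p_d*11.076976] = 3.555934

Answer: Price = V(0,0) = 3.5559


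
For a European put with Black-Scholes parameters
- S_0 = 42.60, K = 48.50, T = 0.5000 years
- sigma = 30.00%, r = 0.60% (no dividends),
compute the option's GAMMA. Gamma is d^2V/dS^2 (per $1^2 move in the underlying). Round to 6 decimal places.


d1 = -0.4912485047; d2 = -0.7033805390
phi(d1) = 0.3535957103; exp(-qT) = 1.0000000000; exp(-rT) = 0.9970044955
Gamma = exp(-qT) * phi(d1) / (S * sigma * sqrt(T)) = 1.0000000000 * 0.3535957103 / (42.6000 * 0.3000 * 0.7071067812) = 0.039128

Answer: Gamma = 0.039128


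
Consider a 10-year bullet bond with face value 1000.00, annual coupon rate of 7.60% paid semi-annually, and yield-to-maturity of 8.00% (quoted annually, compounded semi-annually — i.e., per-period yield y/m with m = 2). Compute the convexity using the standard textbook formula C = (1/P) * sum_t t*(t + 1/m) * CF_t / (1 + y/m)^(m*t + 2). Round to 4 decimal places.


Answer: Convexity = 61.0364

Derivation:
Coupon per period c = face * coupon_rate / m = 38.000000
Periods per year m = 2; per-period yield y/m = 0.040000
Number of cashflows N = 20
Cashflows (t years, CF_t, discount factor 1/(1+y/m)^(m*t), PV):
  t = 0.5000: CF_t = 38.000000, DF = 0.961538, PV = 36.538462
  t = 1.0000: CF_t = 38.000000, DF = 0.924556, PV = 35.133136
  t = 1.5000: CF_t = 38.000000, DF = 0.888996, PV = 33.781862
  t = 2.0000: CF_t = 38.000000, DF = 0.854804, PV = 32.482559
  t = 2.5000: CF_t = 38.000000, DF = 0.821927, PV = 31.233230
  t = 3.0000: CF_t = 38.000000, DF = 0.790315, PV = 30.031952
  t = 3.5000: CF_t = 38.000000, DF = 0.759918, PV = 28.876877
  t = 4.0000: CF_t = 38.000000, DF = 0.730690, PV = 27.766228
  t = 4.5000: CF_t = 38.000000, DF = 0.702587, PV = 26.698296
  t = 5.0000: CF_t = 38.000000, DF = 0.675564, PV = 25.671438
  t = 5.5000: CF_t = 38.000000, DF = 0.649581, PV = 24.684075
  t = 6.0000: CF_t = 38.000000, DF = 0.624597, PV = 23.734688
  t = 6.5000: CF_t = 38.000000, DF = 0.600574, PV = 22.821815
  t = 7.0000: CF_t = 38.000000, DF = 0.577475, PV = 21.944053
  t = 7.5000: CF_t = 38.000000, DF = 0.555265, PV = 21.100051
  t = 8.0000: CF_t = 38.000000, DF = 0.533908, PV = 20.288511
  t = 8.5000: CF_t = 38.000000, DF = 0.513373, PV = 19.508183
  t = 9.0000: CF_t = 38.000000, DF = 0.493628, PV = 18.757869
  t = 9.5000: CF_t = 38.000000, DF = 0.474642, PV = 18.036412
  t = 10.0000: CF_t = 1038.000000, DF = 0.456387, PV = 473.729650
Price P = sum_t PV_t = 972.819347
Convexity numerator sum_t t*(t + 1/m) * CF_t / (1+y/m)^(m*t + 2):
  t = 0.5000: term = 16.890931
  t = 1.0000: term = 48.723839
  t = 1.5000: term = 93.699690
  t = 2.0000: term = 150.159760
  t = 2.5000: term = 216.576577
  t = 3.0000: term = 291.545392
  t = 3.5000: term = 373.776143
  t = 4.0000: term = 462.085891
  t = 4.5000: term = 555.391696
  t = 5.0000: term = 652.703917
  t = 5.5000: term = 753.119904
  t = 6.0000: term = 855.818073
  t = 6.5000: term = 960.052325
  t = 7.0000: term = 1065.146810
  t = 7.5000: term = 1170.491001
  t = 8.0000: term = 1275.535065
  t = 8.5000: term = 1379.785527
  t = 9.0000: term = 1482.801188
  t = 9.5000: term = 1584.189304
  t = 10.0000: term = 45988.917591
Convexity = (1/P) * sum = 59377.410624 / 972.819347 = 61.036420


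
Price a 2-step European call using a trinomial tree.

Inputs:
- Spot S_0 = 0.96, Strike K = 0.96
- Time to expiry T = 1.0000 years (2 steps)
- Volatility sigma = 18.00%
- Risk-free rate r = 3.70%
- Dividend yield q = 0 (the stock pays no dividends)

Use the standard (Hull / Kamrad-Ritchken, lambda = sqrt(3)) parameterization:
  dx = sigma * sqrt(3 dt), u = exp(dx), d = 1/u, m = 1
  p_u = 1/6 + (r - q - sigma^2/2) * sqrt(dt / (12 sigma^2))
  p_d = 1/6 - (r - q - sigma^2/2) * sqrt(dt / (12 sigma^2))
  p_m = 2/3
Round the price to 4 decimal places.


dt = T/N = 0.500000; dx = sigma*sqrt(3*dt) = 0.220454
u = exp(dx) = 1.246643; d = 1/u = 0.802154
p_u = 0.190254, p_m = 0.666667, p_d = 0.143079
Discount per step: exp(-r*dt) = 0.981670
Stock lattice S(k, j) with j the centered position index:
  k=0: S(0,+0) = 0.9600
  k=1: S(1,-1) = 0.7701; S(1,+0) = 0.9600; S(1,+1) = 1.1968
  k=2: S(2,-2) = 0.6177; S(2,-1) = 0.7701; S(2,+0) = 0.9600; S(2,+1) = 1.1968; S(2,+2) = 1.4920
Terminal payoffs V(N, j) = max(S_T - K, 0):
  V(2,-2) = 0.000000; V(2,-1) = 0.000000; V(2,+0) = 0.000000; V(2,+1) = 0.236777; V(2,+2) = 0.531953
Backward induction: V(k, j) = exp(-r*dt) * [p_u * V(k+1, j+1) + p_m * V(k+1, j) + p_d * V(k+1, j-1)]
  V(1,-1) = exp(-r*dt) * [p_u*0.000000 + p_m*0.000000 + p_d*0.000000] = 0.000000
  V(1,+0) = exp(-r*dt) * [p_u*0.236777 + p_m*0.000000 + p_d*0.000000] = 0.044222
  V(1,+1) = exp(-r*dt) * [p_u*0.531953 + p_m*0.236777 + p_d*0.000000] = 0.254309
  V(0,+0) = exp(-r*dt) * [p_u*0.254309 + p_m*0.044222 + p_d*0.000000] = 0.076438

Answer: Price = V(0,0) = 0.0764


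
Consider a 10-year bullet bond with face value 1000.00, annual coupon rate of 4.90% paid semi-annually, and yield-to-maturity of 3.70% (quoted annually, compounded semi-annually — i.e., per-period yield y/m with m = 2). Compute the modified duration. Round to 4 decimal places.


Answer: Modified duration = 7.9840

Derivation:
Coupon per period c = face * coupon_rate / m = 24.500000
Periods per year m = 2; per-period yield y/m = 0.018500
Number of cashflows N = 20
Cashflows (t years, CF_t, discount factor 1/(1+y/m)^(m*t), PV):
  t = 0.5000: CF_t = 24.500000, DF = 0.981836, PV = 24.054983
  t = 1.0000: CF_t = 24.500000, DF = 0.964002, PV = 23.618049
  t = 1.5000: CF_t = 24.500000, DF = 0.946492, PV = 23.189051
  t = 2.0000: CF_t = 24.500000, DF = 0.929300, PV = 22.767846
  t = 2.5000: CF_t = 24.500000, DF = 0.912420, PV = 22.354292
  t = 3.0000: CF_t = 24.500000, DF = 0.895847, PV = 21.948249
  t = 3.5000: CF_t = 24.500000, DF = 0.879575, PV = 21.549582
  t = 4.0000: CF_t = 24.500000, DF = 0.863598, PV = 21.158156
  t = 4.5000: CF_t = 24.500000, DF = 0.847912, PV = 20.773840
  t = 5.0000: CF_t = 24.500000, DF = 0.832510, PV = 20.396505
  t = 5.5000: CF_t = 24.500000, DF = 0.817389, PV = 20.026023
  t = 6.0000: CF_t = 24.500000, DF = 0.802542, PV = 19.662271
  t = 6.5000: CF_t = 24.500000, DF = 0.787964, PV = 19.305126
  t = 7.0000: CF_t = 24.500000, DF = 0.773652, PV = 18.954469
  t = 7.5000: CF_t = 24.500000, DF = 0.759599, PV = 18.610180
  t = 8.0000: CF_t = 24.500000, DF = 0.745802, PV = 18.272146
  t = 8.5000: CF_t = 24.500000, DF = 0.732255, PV = 17.940251
  t = 9.0000: CF_t = 24.500000, DF = 0.718954, PV = 17.614385
  t = 9.5000: CF_t = 24.500000, DF = 0.705895, PV = 17.294438
  t = 10.0000: CF_t = 1024.500000, DF = 0.693074, PV = 710.053865
Price P = sum_t PV_t = 1099.543709
First compute Macaulay numerator sum_t t * PV_t:
  t * PV_t at t = 0.5000: 12.027491
  t * PV_t at t = 1.0000: 23.618049
  t * PV_t at t = 1.5000: 34.783577
  t * PV_t at t = 2.0000: 45.535693
  t * PV_t at t = 2.5000: 55.885730
  t * PV_t at t = 3.0000: 65.844748
  t * PV_t at t = 3.5000: 75.423537
  t * PV_t at t = 4.0000: 84.632625
  t * PV_t at t = 4.5000: 93.482280
  t * PV_t at t = 5.0000: 101.982524
  t * PV_t at t = 5.5000: 110.143128
  t * PV_t at t = 6.0000: 117.973628
  t * PV_t at t = 6.5000: 125.483322
  t * PV_t at t = 7.0000: 132.681282
  t * PV_t at t = 7.5000: 139.576353
  t * PV_t at t = 8.0000: 146.177166
  t * PV_t at t = 8.5000: 152.492134
  t * PV_t at t = 9.0000: 158.529465
  t * PV_t at t = 9.5000: 164.297160
  t * PV_t at t = 10.0000: 7100.538654
Macaulay duration D = 8941.108547 / 1099.543709 = 8.131654
Modified duration = D / (1 + y/m) = 8.131654 / (1 + 0.018500) = 7.983951


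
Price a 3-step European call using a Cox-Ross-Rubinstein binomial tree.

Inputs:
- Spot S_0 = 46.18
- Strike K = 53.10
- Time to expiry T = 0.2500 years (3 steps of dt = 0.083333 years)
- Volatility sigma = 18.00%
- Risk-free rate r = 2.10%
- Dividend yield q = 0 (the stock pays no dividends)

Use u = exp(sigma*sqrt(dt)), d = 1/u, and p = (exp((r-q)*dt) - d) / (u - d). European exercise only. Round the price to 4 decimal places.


dt = T/N = 0.083333
u = exp(sigma*sqrt(dt)) = 1.053335; d = 1/u = 0.949365
p = (exp((r-q)*dt) - d) / (u - d) = 0.503859
Discount per step: exp(-r*dt) = 0.998252
Stock lattice S(k, i) with i counting down-moves:
  k=0: S(0,0) = 46.1800
  k=1: S(1,0) = 48.6430; S(1,1) = 43.8417
  k=2: S(2,0) = 51.2374; S(2,1) = 46.1800; S(2,2) = 41.6218
  k=3: S(3,0) = 53.9702; S(3,1) = 48.6430; S(3,2) = 43.8417; S(3,3) = 39.5143
Terminal payoffs V(N, i) = max(S_T - K, 0):
  V(3,0) = 0.870164; V(3,1) = 0.000000; V(3,2) = 0.000000; V(3,3) = 0.000000
Backward induction: V(k, i) = exp(-r*dt) * [p * V(k+1, i) + (1-p) * V(k+1, i+1)].
  V(2,0) = exp(-r*dt) * [p*0.870164 + (1-p)*0.000000] = 0.437673
  V(2,1) = exp(-r*dt) * [p*0.000000 + (1-p)*0.000000] = 0.000000
  V(2,2) = exp(-r*dt) * [p*0.000000 + (1-p)*0.000000] = 0.000000
  V(1,0) = exp(-r*dt) * [p*0.437673 + (1-p)*0.000000] = 0.220140
  V(1,1) = exp(-r*dt) * [p*0.000000 + (1-p)*0.000000] = 0.000000
  V(0,0) = exp(-r*dt) * [p*0.220140 + (1-p)*0.000000] = 0.110726

Answer: Price = V(0,0) = 0.1107


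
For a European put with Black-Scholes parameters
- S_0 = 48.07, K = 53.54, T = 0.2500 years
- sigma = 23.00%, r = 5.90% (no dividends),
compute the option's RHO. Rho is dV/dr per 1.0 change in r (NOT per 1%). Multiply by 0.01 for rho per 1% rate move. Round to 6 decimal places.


d1 = -0.7513761408; d2 = -0.8663761408
phi(d1) = 0.3008265020; exp(-qT) = 1.0000000000; exp(-rT) = 0.9853582484
N(-d2) = 0.8068580381
Rho = -K*T*exp(-rT)*N(-d2) = -53.5400 * 0.2500 * 0.9853582484 * 0.8068580381 = -10.641667

Answer: Rho = -10.641667


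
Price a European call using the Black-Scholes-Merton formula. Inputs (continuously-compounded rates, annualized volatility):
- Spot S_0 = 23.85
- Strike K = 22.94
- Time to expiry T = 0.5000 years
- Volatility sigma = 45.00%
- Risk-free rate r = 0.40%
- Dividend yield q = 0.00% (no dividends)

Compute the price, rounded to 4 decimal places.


d1 = (ln(S/K) + (r - q + 0.5*sigma^2) * T) / (sigma * sqrt(T)) = 0.28764194
d2 = d1 - sigma * sqrt(T) = -0.03055611
exp(-rT) = 0.99800200; exp(-qT) = 1.00000000
C = S_0 * exp(-qT) * N(d1) - K * exp(-rT) * N(d2)
N(d1) = 0.61318958; N(d2) = 0.48781177
C = 23.8500 * 1.00000000 * 0.61318958 - 22.9400 * 0.99800200 * 0.48781177 = 3.4565

Answer: Price = 3.4565


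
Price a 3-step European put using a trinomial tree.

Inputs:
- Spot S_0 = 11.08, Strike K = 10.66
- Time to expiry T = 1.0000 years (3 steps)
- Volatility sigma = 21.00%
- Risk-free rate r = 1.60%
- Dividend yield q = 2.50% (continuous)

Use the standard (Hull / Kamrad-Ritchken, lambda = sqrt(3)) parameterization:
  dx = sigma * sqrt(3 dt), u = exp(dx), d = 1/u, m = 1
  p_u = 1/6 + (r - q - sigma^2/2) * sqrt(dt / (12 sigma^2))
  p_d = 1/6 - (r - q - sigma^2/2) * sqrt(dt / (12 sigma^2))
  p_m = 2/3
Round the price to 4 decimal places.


Answer: Price = V(0,0) = 0.7234

Derivation:
dt = T/N = 0.333333; dx = sigma*sqrt(3*dt) = 0.210000
u = exp(dx) = 1.233678; d = 1/u = 0.810584
p_u = 0.142024, p_m = 0.666667, p_d = 0.191310
Discount per step: exp(-r*dt) = 0.994681
Stock lattice S(k, j) with j the centered position index:
  k=0: S(0,+0) = 11.0800
  k=1: S(1,-1) = 8.9813; S(1,+0) = 11.0800; S(1,+1) = 13.6692
  k=2: S(2,-2) = 7.2801; S(2,-1) = 8.9813; S(2,+0) = 11.0800; S(2,+1) = 13.6692; S(2,+2) = 16.8633
  k=3: S(3,-3) = 5.9011; S(3,-2) = 7.2801; S(3,-1) = 8.9813; S(3,+0) = 11.0800; S(3,+1) = 13.6692; S(3,+2) = 16.8633; S(3,+3) = 20.8039
Terminal payoffs V(N, j) = max(K - S_T, 0):
  V(3,-3) = 4.758883; V(3,-2) = 3.379921; V(3,-1) = 1.678727; V(3,+0) = 0.000000; V(3,+1) = 0.000000; V(3,+2) = 0.000000; V(3,+3) = 0.000000
Backward induction: V(k, j) = exp(-r*dt) * [p_u * V(k+1, j+1) + p_m * V(k+1, j) + p_d * V(k+1, j-1)]
  V(2,-2) = exp(-r*dt) * [p_u*1.678727 + p_m*3.379921 + p_d*4.758883] = 3.384023
  V(2,-1) = exp(-r*dt) * [p_u*0.000000 + p_m*1.678727 + p_d*3.379921] = 1.756370
  V(2,+0) = exp(-r*dt) * [p_u*0.000000 + p_m*0.000000 + p_d*1.678727] = 0.319448
  V(2,+1) = exp(-r*dt) * [p_u*0.000000 + p_m*0.000000 + p_d*0.000000] = 0.000000
  V(2,+2) = exp(-r*dt) * [p_u*0.000000 + p_m*0.000000 + p_d*0.000000] = 0.000000
  V(1,-1) = exp(-r*dt) * [p_u*0.319448 + p_m*1.756370 + p_d*3.384023] = 1.853765
  V(1,+0) = exp(-r*dt) * [p_u*0.000000 + p_m*0.319448 + p_d*1.756370] = 0.546056
  V(1,+1) = exp(-r*dt) * [p_u*0.000000 + p_m*0.000000 + p_d*0.319448] = 0.060788
  V(0,+0) = exp(-r*dt) * [p_u*0.060788 + p_m*0.546056 + p_d*1.853765] = 0.723445


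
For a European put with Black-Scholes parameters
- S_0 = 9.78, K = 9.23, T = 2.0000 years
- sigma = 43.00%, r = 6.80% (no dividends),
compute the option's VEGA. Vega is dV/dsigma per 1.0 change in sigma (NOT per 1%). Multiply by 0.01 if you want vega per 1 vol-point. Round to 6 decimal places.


Answer: Vega = 4.544806

Derivation:
d1 = 0.6228795687; d2 = 0.0147677369
phi(d1) = 0.3285954199; exp(-qT) = 1.0000000000; exp(-rT) = 0.8728426325
Vega = S * exp(-qT) * phi(d1) * sqrt(T) = 9.7800 * 1.0000000000 * 0.3285954199 * 1.4142135624 = 4.544806


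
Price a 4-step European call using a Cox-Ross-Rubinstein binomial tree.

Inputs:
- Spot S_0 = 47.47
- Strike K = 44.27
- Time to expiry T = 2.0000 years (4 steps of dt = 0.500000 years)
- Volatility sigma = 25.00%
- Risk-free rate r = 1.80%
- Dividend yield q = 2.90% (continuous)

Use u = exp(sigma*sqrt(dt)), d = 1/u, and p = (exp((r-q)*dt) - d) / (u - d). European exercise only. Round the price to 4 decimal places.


Answer: Price = V(0,0) = 7.3189

Derivation:
dt = T/N = 0.500000
u = exp(sigma*sqrt(dt)) = 1.193365; d = 1/u = 0.837967
p = (exp((r-q)*dt) - d) / (u - d) = 0.440487
Discount per step: exp(-r*dt) = 0.991040
Stock lattice S(k, i) with i counting down-moves:
  k=0: S(0,0) = 47.4700
  k=1: S(1,0) = 56.6490; S(1,1) = 39.7783
  k=2: S(2,0) = 67.6029; S(2,1) = 47.4700; S(2,2) = 33.3329
  k=3: S(3,0) = 80.6749; S(3,1) = 56.6490; S(3,2) = 39.7783; S(3,3) = 27.9319
  k=4: S(4,0) = 96.2746; S(4,1) = 67.6029; S(4,2) = 47.4700; S(4,3) = 33.3329; S(4,4) = 23.4060
Terminal payoffs V(N, i) = max(S_T - K, 0):
  V(4,0) = 52.004618; V(4,1) = 23.332930; V(4,2) = 3.200000; V(4,3) = 0.000000; V(4,4) = 0.000000
Backward induction: V(k, i) = exp(-r*dt) * [p * V(k+1, i) + (1-p) * V(k+1, i+1)].
  V(3,0) = exp(-r*dt) * [p*52.004618 + (1-p)*23.332930] = 35.640238
  V(3,1) = exp(-r*dt) * [p*23.332930 + (1-p)*3.200000] = 11.960175
  V(3,2) = exp(-r*dt) * [p*3.200000 + (1-p)*0.000000] = 1.396931
  V(3,3) = exp(-r*dt) * [p*0.000000 + (1-p)*0.000000] = 0.000000
  V(2,0) = exp(-r*dt) * [p*35.640238 + (1-p)*11.960175] = 22.190330
  V(2,1) = exp(-r*dt) * [p*11.960175 + (1-p)*1.396931] = 5.995702
  V(2,2) = exp(-r*dt) * [p*1.396931 + (1-p)*0.000000] = 0.609817
  V(1,0) = exp(-r*dt) * [p*22.190330 + (1-p)*5.995702] = 13.011599
  V(1,1) = exp(-r*dt) * [p*5.995702 + (1-p)*0.609817] = 2.955512
  V(0,0) = exp(-r*dt) * [p*13.011599 + (1-p)*2.955512] = 7.318924


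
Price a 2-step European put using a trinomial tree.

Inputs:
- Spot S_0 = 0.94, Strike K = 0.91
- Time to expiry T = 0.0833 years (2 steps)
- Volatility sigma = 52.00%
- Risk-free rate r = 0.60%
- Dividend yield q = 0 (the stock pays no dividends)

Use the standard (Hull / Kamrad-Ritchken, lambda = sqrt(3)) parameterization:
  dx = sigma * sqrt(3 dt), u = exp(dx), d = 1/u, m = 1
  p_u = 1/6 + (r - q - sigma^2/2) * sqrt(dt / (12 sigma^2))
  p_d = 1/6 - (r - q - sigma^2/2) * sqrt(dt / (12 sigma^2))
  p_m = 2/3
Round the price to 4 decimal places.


Answer: Price = V(0,0) = 0.0394

Derivation:
dt = T/N = 0.041650; dx = sigma*sqrt(3*dt) = 0.183811
u = exp(dx) = 1.201789; d = 1/u = 0.832093
p_u = 0.152029, p_m = 0.666667, p_d = 0.181304
Discount per step: exp(-r*dt) = 0.999750
Stock lattice S(k, j) with j the centered position index:
  k=0: S(0,+0) = 0.9400
  k=1: S(1,-1) = 0.7822; S(1,+0) = 0.9400; S(1,+1) = 1.1297
  k=2: S(2,-2) = 0.6508; S(2,-1) = 0.7822; S(2,+0) = 0.9400; S(2,+1) = 1.1297; S(2,+2) = 1.3576
Terminal payoffs V(N, j) = max(K - S_T, 0):
  V(2,-2) = 0.259164; V(2,-1) = 0.127833; V(2,+0) = 0.000000; V(2,+1) = 0.000000; V(2,+2) = 0.000000
Backward induction: V(k, j) = exp(-r*dt) * [p_u * V(k+1, j+1) + p_m * V(k+1, j) + p_d * V(k+1, j-1)]
  V(1,-1) = exp(-r*dt) * [p_u*0.000000 + p_m*0.127833 + p_d*0.259164] = 0.132176
  V(1,+0) = exp(-r*dt) * [p_u*0.000000 + p_m*0.000000 + p_d*0.127833] = 0.023171
  V(1,+1) = exp(-r*dt) * [p_u*0.000000 + p_m*0.000000 + p_d*0.000000] = 0.000000
  V(0,+0) = exp(-r*dt) * [p_u*0.000000 + p_m*0.023171 + p_d*0.132176] = 0.039402


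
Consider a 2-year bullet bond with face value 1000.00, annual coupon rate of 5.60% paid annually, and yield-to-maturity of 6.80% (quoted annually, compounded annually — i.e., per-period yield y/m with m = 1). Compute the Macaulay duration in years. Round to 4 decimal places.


Answer: Macaulay duration = 1.9464 years

Derivation:
Coupon per period c = face * coupon_rate / m = 56.000000
Periods per year m = 1; per-period yield y/m = 0.068000
Number of cashflows N = 2
Cashflows (t years, CF_t, discount factor 1/(1+y/m)^(m*t), PV):
  t = 1.0000: CF_t = 56.000000, DF = 0.936330, PV = 52.434457
  t = 2.0000: CF_t = 1056.000000, DF = 0.876713, PV = 925.809031
Price P = sum_t PV_t = 978.243488
Macaulay numerator sum_t t * PV_t:
  t * PV_t at t = 1.0000: 52.434457
  t * PV_t at t = 2.0000: 1851.618062
Macaulay duration D = (sum_t t * PV_t) / P = 1904.052519 / 978.243488 = 1.946399


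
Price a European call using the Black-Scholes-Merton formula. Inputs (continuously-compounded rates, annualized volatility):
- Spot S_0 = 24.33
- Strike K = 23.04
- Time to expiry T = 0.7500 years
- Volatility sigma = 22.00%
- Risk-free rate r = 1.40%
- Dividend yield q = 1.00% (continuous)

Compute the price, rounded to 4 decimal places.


Answer: Price = 2.5361

Derivation:
d1 = (ln(S/K) + (r - q + 0.5*sigma^2) * T) / (sigma * sqrt(T)) = 0.39694574
d2 = d1 - sigma * sqrt(T) = 0.20642015
exp(-rT) = 0.98955493; exp(-qT) = 0.99252805
C = S_0 * exp(-qT) * N(d1) - K * exp(-rT) * N(d2)
N(d1) = 0.65429626; N(d2) = 0.58176863
C = 24.3300 * 0.99252805 * 0.65429626 - 23.0400 * 0.98955493 * 0.58176863 = 2.5361


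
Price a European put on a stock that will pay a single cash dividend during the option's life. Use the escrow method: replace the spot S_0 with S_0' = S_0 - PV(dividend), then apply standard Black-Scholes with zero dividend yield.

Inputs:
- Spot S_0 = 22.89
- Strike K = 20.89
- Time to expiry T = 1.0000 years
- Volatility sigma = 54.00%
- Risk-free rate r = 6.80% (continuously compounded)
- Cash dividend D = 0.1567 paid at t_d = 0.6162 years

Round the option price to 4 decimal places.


PV(D) = D * exp(-r * t_d) = 0.1567 * 0.95896414 = 0.15026968
S_0' = S_0 - PV(D) = 22.8900 - 0.15026968 = 22.73973032
d1 = (ln(S_0'/K) + (r + sigma^2/2)*T) / (sigma*sqrt(T)) = 0.55304269
d2 = d1 - sigma*sqrt(T) = 0.01304269
exp(-rT) = 0.93426047
N(-d1) = 0.29011709; N(-d2) = 0.49479687
P = K * exp(-rT) * N(-d2) - S_0' * N(-d1) = 20.8900 * 0.93426047 * 0.49479687 - 22.73973032 * 0.29011709 = 3.0596

Answer: Price = 3.0596
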